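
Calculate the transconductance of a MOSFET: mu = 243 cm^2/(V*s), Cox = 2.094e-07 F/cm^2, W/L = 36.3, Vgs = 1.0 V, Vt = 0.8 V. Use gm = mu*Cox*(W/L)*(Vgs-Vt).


Step 1: Vov = Vgs - Vt = 1.0 - 0.8 = 0.2 V
Step 2: gm = mu * Cox * (W/L) * Vov
Step 3: gm = 243 * 2.094e-07 * 36.3 * 0.2 = 3.69e-04 S

3.69e-04


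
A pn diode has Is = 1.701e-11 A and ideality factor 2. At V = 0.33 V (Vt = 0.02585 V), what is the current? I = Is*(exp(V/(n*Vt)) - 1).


Step 1: V/(n*Vt) = 0.33/(2*0.02585) = 6.3830
Step 2: exp(6.3830) = 5.9170e+02
Step 3: I = 1.701e-11 * (5.9170e+02 - 1) = 1.00e-08 A

1.00e-08


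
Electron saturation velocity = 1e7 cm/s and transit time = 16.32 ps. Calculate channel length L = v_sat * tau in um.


Step 1: tau in seconds = 16.32 ps * 1e-12 = 1.6320e-11 s
Step 2: L = v_sat * tau = 1e7 * 1.6320e-11 = 1.6320e-04 cm
Step 3: L in um = 1.6320e-04 * 1e4 = 1.632 um

1.632


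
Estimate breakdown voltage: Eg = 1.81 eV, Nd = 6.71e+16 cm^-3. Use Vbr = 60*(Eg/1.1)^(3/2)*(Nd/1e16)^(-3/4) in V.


Step 1: Eg/1.1 = 1.81/1.1 = 1.645455
Step 2: (Eg/1.1)^1.5 = 1.645455^1.5 = 2.110712
Step 3: (Nd/1e16)^(-0.75) = (6.71)^(-0.75) = 0.239860
Step 4: Vbr = 60 * 2.110712 * 0.239860 = 30.4 V

30.4


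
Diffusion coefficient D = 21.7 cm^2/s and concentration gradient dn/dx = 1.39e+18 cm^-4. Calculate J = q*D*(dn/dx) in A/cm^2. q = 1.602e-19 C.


Step 1: J = q * D * (dn/dx)
Step 2: J = 1.602e-19 * 21.7 * 1.39e+18
Step 3: J = 4.83e+00 A/cm^2

4.83e+00


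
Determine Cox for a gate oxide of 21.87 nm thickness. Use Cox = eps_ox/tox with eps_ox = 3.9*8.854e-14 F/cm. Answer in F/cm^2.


Step 1: eps_ox = 3.9 * 8.854e-14 = 3.45306e-13 F/cm
Step 2: tox in cm = 21.87 nm * 1e-7 = 2.1870e-06 cm
Step 3: Cox = 3.45306e-13 / 2.1870e-06 = 1.58e-07 F/cm^2

1.58e-07


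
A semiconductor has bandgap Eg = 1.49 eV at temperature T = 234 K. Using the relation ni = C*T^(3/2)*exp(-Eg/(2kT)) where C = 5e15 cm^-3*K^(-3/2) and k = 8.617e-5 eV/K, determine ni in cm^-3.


Step 1: Compute kT = 8.617e-5 * 234 = 0.02016378 eV
Step 2: Exponent = -Eg/(2kT) = -1.49/(2*0.02016378) = -36.94744
Step 3: T^(3/2) = 234^1.5 = 3579.51
Step 4: ni = 5e15 * 3579.51 * exp(-36.94744) = 1.61e+03 cm^-3

1.61e+03


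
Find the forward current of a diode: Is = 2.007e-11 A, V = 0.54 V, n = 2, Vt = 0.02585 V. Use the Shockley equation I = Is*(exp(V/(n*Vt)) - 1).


Step 1: V/(n*Vt) = 0.54/(2*0.02585) = 10.4449
Step 2: exp(10.4449) = 3.4369e+04
Step 3: I = 2.007e-11 * (3.4369e+04 - 1) = 6.90e-07 A

6.90e-07


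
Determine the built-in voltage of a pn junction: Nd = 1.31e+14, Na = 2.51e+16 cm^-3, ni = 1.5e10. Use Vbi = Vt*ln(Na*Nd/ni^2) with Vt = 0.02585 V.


Step 1: Compute Na*Nd/ni^2 = 2.51e+16 * 1.31e+14 / (1.5e10)^2 = 1.4614e+10
Step 2: ln(1.4614e+10) = 23.4052
Step 3: Vbi = 0.02585 * 23.4052 = 0.605 V

0.605


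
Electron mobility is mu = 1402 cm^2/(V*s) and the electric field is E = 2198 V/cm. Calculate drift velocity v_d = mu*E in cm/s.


Step 1: v_d = mu * E
Step 2: v_d = 1402 * 2198 = 3081596
Step 3: v_d = 3.08e+06 cm/s

3.08e+06


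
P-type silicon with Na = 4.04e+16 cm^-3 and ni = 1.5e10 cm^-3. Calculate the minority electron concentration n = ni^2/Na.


Step 1: Majority hole concentration p ≈ Na = 4.04e+16 cm^-3
Step 2: n = ni^2 / Na = (1.5e10)^2 / 4.04e+16
Step 3: n = 5.57e+03 cm^-3

5.57e+03


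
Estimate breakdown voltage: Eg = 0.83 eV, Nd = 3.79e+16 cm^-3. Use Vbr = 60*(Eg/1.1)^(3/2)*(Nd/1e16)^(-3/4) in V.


Step 1: Eg/1.1 = 0.83/1.1 = 0.754545
Step 2: (Eg/1.1)^1.5 = 0.754545^1.5 = 0.655432
Step 3: (Nd/1e16)^(-0.75) = (3.79)^(-0.75) = 0.368146
Step 4: Vbr = 60 * 0.655432 * 0.368146 = 14.5 V

14.5


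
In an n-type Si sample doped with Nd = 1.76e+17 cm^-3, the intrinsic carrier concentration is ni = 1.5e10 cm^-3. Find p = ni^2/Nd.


Step 1: Since Nd >> ni, n ≈ Nd = 1.76e+17 cm^-3
Step 2: p = ni^2 / n = (1.5e10)^2 / 1.76e+17
Step 3: p = 2.25e20 / 1.76e+17 = 1.28e+03 cm^-3

1.28e+03


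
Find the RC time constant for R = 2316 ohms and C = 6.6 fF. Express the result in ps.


Step 1: tau = R * C
Step 2: tau = 2316 * 6.6 fF = 2316 * 6.6e-15 F
Step 3: tau = 1.52856e-11 s = 15.2856 ps

15.2856


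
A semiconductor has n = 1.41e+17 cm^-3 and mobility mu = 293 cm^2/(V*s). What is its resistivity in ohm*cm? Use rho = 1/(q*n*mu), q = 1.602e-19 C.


Step 1: sigma = q * n * mu = 1.602e-19 * 1.41e+17 * 293 = 6.61834e+00 S/cm
Step 2: rho = 1 / sigma = 1 / 6.61834e+00 = 0.1511 ohm*cm

0.1511


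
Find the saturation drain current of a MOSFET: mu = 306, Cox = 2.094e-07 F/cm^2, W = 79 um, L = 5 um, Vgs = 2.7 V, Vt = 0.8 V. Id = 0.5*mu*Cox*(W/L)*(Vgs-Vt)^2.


Step 1: Overdrive voltage Vov = Vgs - Vt = 2.7 - 0.8 = 1.9 V
Step 2: W/L = 79/5 = 15.8
Step 3: Id = 0.5 * 306 * 2.094e-07 * 15.8 * 1.9^2
Step 4: Id = 1.83e-03 A

1.83e-03


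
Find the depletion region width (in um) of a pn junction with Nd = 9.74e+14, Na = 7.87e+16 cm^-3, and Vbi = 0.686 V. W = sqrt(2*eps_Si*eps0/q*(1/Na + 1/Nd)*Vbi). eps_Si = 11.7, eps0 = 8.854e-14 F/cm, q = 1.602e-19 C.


Step 1: 1/Na + 1/Nd = 1/7.87e+16 + 1/9.74e+14 = 1.03940e-15
Step 2: 2*eps*eps0/q = 2*11.7*8.854e-14/1.602e-19 = 1.293281e+07
Step 3: W^2 = 1.293281e+07 * 1.03940e-15 * 0.686 = 9.22146e-09
Step 4: W = sqrt(9.22146e-09) = 9.603e-05 cm = 0.9603 um

0.9603


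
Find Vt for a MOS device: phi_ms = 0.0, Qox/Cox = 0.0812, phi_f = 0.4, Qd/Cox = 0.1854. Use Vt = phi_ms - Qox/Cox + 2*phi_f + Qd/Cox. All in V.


Step 1: Vt = phi_ms - Qox/Cox + 2*phi_f + Qd/Cox
Step 2: Vt = 0.0 - 0.0812 + 2*0.4 + 0.1854
Step 3: Vt = 0.0 - 0.0812 + 0.8 + 0.1854
Step 4: Vt = 0.9042 V

0.9042


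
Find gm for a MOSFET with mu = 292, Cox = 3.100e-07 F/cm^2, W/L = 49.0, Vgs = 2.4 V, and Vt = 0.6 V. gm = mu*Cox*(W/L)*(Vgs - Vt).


Step 1: Vov = Vgs - Vt = 2.4 - 0.6 = 1.8 V
Step 2: gm = mu * Cox * (W/L) * Vov
Step 3: gm = 292 * 3.100e-07 * 49.0 * 1.8 = 7.98e-03 S

7.98e-03


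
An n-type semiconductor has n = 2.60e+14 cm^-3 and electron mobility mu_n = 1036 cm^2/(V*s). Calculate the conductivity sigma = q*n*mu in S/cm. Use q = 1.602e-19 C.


Step 1: sigma = q * n * mu
Step 2: sigma = 1.602e-19 * 2.60e+14 * 1036
Step 3: sigma = 4.315e-02 S/cm

4.315e-02


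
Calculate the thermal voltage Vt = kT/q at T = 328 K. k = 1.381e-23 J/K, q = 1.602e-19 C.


Step 1: kT = 1.381e-23 * 328 = 4.52968e-21 J
Step 2: Vt = kT/q = 4.52968e-21 / 1.602e-19
Step 3: Vt = 0.02828 V

0.02828


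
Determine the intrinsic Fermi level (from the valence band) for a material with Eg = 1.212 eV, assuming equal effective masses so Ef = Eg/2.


Step 1: For an intrinsic semiconductor, the Fermi level sits at midgap.
Step 2: Ef = Eg / 2 = 1.212 / 2 = 0.606 eV

0.606


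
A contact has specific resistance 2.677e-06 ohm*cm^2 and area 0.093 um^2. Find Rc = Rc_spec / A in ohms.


Step 1: Convert area to cm^2: 0.093 um^2 = 9.3000e-10 cm^2
Step 2: Rc = Rc_spec / A = 2.677e-06 / 9.3000e-10
Step 3: Rc = 2.88e+03 ohms

2.88e+03


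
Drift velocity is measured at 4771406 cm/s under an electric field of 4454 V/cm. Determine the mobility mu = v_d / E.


Step 1: mu = v_d / E
Step 2: mu = 4771406 / 4454
Step 3: mu = 1071.26 cm^2/(V*s)

1071.26


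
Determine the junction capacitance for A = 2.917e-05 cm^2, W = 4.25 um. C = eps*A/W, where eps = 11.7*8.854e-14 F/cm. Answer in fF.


Step 1: eps_Si = 11.7 * 8.854e-14 = 1.035918e-12 F/cm
Step 2: W in cm = 4.25 * 1e-4 = 4.25e-04 cm
Step 3: C = 1.035918e-12 * 2.917e-05 / 4.25e-04 = 7.110054e-14 F
Step 4: C = 71.1 fF

71.1


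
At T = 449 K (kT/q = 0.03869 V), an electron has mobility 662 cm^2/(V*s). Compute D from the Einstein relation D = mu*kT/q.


Step 1: D = mu * (kT/q)
Step 2: D = 662 * 0.03869
Step 3: D = 25.61 cm^2/s

25.61


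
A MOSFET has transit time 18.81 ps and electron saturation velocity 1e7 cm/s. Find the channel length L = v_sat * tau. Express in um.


Step 1: tau in seconds = 18.81 ps * 1e-12 = 1.8810e-11 s
Step 2: L = v_sat * tau = 1e7 * 1.8810e-11 = 1.8810e-04 cm
Step 3: L in um = 1.8810e-04 * 1e4 = 1.881 um

1.881


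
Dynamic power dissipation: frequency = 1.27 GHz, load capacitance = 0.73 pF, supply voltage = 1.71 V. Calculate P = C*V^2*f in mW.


Step 1: V^2 = 1.71^2 = 2.9241 V^2
Step 2: P = C*V^2*f = 0.73e-12 F * 2.9241 * 1.27e9 Hz
Step 3: P = 2.71093311e-03 W
Step 4: P = 2.711 mW

2.711


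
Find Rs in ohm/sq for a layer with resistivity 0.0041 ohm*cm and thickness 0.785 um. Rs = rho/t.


Step 1: Convert thickness to cm: t = 0.785 um = 7.8500e-05 cm
Step 2: Rs = rho / t = 0.0041 / 7.8500e-05
Step 3: Rs = 52.2 ohm/sq

52.2


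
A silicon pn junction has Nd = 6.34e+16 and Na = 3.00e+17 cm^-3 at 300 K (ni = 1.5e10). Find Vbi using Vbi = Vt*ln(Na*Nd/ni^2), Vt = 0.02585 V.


Step 1: Compute Na*Nd/ni^2 = 3.00e+17 * 6.34e+16 / (1.5e10)^2 = 8.4533e+13
Step 2: ln(8.4533e+13) = 32.0682
Step 3: Vbi = 0.02585 * 32.0682 = 0.829 V

0.829


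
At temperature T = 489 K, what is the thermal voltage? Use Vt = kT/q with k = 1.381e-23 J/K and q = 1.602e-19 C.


Step 1: kT = 1.381e-23 * 489 = 6.75309e-21 J
Step 2: Vt = kT/q = 6.75309e-21 / 1.602e-19
Step 3: Vt = 0.04215 V

0.04215


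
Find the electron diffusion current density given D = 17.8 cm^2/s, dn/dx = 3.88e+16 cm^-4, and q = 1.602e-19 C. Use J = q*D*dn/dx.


Step 1: J = q * D * (dn/dx)
Step 2: J = 1.602e-19 * 17.8 * 3.88e+16
Step 3: J = 1.11e-01 A/cm^2

1.11e-01


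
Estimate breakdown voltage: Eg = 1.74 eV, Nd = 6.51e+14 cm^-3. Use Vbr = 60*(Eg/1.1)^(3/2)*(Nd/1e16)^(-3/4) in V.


Step 1: Eg/1.1 = 1.74/1.1 = 1.581818
Step 2: (Eg/1.1)^1.5 = 1.581818^1.5 = 1.989458
Step 3: (Nd/1e16)^(-0.75) = (0.0651)^(-0.75) = 7.759152
Step 4: Vbr = 60 * 1.989458 * 7.759152 = 926.2 V

926.2


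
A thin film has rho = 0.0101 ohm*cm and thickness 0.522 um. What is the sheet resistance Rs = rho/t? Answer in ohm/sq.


Step 1: Convert thickness to cm: t = 0.522 um = 5.2200e-05 cm
Step 2: Rs = rho / t = 0.0101 / 5.2200e-05
Step 3: Rs = 193.5 ohm/sq

193.5


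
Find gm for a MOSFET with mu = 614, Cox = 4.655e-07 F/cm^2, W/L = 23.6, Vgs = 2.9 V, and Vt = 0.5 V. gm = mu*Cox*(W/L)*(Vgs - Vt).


Step 1: Vov = Vgs - Vt = 2.9 - 0.5 = 2.4 V
Step 2: gm = mu * Cox * (W/L) * Vov
Step 3: gm = 614 * 4.655e-07 * 23.6 * 2.4 = 1.62e-02 S

1.62e-02


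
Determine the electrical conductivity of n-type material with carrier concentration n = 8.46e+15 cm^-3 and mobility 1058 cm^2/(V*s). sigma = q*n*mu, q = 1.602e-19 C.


Step 1: sigma = q * n * mu
Step 2: sigma = 1.602e-19 * 8.46e+15 * 1058
Step 3: sigma = 1.434e+00 S/cm

1.434e+00


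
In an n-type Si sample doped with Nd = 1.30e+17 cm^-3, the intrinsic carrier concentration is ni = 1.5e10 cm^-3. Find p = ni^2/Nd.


Step 1: Since Nd >> ni, n ≈ Nd = 1.30e+17 cm^-3
Step 2: p = ni^2 / n = (1.5e10)^2 / 1.30e+17
Step 3: p = 2.25e20 / 1.30e+17 = 1.73e+03 cm^-3

1.73e+03


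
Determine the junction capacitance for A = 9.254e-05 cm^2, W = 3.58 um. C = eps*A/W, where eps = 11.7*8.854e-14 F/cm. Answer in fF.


Step 1: eps_Si = 11.7 * 8.854e-14 = 1.035918e-12 F/cm
Step 2: W in cm = 3.58 * 1e-4 = 3.58e-04 cm
Step 3: C = 1.035918e-12 * 9.254e-05 / 3.58e-04 = 2.677761e-13 F
Step 4: C = 267.78 fF

267.78


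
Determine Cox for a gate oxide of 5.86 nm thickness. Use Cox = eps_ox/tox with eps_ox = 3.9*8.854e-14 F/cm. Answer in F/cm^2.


Step 1: eps_ox = 3.9 * 8.854e-14 = 3.45306e-13 F/cm
Step 2: tox in cm = 5.86 nm * 1e-7 = 5.8600e-07 cm
Step 3: Cox = 3.45306e-13 / 5.8600e-07 = 5.89e-07 F/cm^2

5.89e-07


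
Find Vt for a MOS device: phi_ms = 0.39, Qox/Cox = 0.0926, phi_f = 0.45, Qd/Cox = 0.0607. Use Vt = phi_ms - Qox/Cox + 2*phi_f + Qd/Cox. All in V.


Step 1: Vt = phi_ms - Qox/Cox + 2*phi_f + Qd/Cox
Step 2: Vt = 0.39 - 0.0926 + 2*0.45 + 0.0607
Step 3: Vt = 0.39 - 0.0926 + 0.9 + 0.0607
Step 4: Vt = 1.2581 V

1.2581


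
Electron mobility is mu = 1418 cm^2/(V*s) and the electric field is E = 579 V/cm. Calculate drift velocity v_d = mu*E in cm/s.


Step 1: v_d = mu * E
Step 2: v_d = 1418 * 579 = 821022
Step 3: v_d = 8.21e+05 cm/s

8.21e+05


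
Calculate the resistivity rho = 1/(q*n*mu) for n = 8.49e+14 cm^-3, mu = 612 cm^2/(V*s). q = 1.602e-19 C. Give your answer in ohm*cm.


Step 1: sigma = q * n * mu = 1.602e-19 * 8.49e+14 * 612 = 8.32380e-02 S/cm
Step 2: rho = 1 / sigma = 1 / 8.32380e-02 = 12.01 ohm*cm

12.01


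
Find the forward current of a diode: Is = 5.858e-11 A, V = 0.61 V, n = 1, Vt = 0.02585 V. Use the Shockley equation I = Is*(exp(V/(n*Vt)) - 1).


Step 1: V/(n*Vt) = 0.61/(1*0.02585) = 23.5977
Step 2: exp(23.5977) = 1.7715e+10
Step 3: I = 5.858e-11 * (1.7715e+10 - 1) = 1.04e+00 A

1.04e+00


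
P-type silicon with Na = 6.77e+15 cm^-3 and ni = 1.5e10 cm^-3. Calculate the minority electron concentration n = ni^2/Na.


Step 1: Majority hole concentration p ≈ Na = 6.77e+15 cm^-3
Step 2: n = ni^2 / Na = (1.5e10)^2 / 6.77e+15
Step 3: n = 3.32e+04 cm^-3

3.32e+04


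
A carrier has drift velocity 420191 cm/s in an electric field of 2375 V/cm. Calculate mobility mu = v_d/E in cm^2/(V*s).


Step 1: mu = v_d / E
Step 2: mu = 420191 / 2375
Step 3: mu = 176.92 cm^2/(V*s)

176.92


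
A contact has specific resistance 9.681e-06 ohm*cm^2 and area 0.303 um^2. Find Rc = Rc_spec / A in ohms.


Step 1: Convert area to cm^2: 0.303 um^2 = 3.0300e-09 cm^2
Step 2: Rc = Rc_spec / A = 9.681e-06 / 3.0300e-09
Step 3: Rc = 3.20e+03 ohms

3.20e+03


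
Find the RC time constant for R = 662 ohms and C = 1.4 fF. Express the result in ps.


Step 1: tau = R * C
Step 2: tau = 662 * 1.4 fF = 662 * 1.4e-15 F
Step 3: tau = 9.268e-13 s = 0.9268 ps

0.9268


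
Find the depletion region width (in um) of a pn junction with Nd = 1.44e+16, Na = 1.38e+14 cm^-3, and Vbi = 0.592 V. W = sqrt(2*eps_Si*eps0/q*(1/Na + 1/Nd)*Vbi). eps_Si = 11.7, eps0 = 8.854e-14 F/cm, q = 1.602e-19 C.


Step 1: 1/Na + 1/Nd = 1/1.38e+14 + 1/1.44e+16 = 7.31582e-15
Step 2: 2*eps*eps0/q = 2*11.7*8.854e-14/1.602e-19 = 1.293281e+07
Step 3: W^2 = 1.293281e+07 * 7.31582e-15 * 0.592 = 5.60116e-08
Step 4: W = sqrt(5.60116e-08) = 2.367e-04 cm = 2.367 um

2.367


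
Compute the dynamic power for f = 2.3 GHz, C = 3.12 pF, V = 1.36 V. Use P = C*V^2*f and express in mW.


Step 1: V^2 = 1.36^2 = 1.8496 V^2
Step 2: P = C*V^2*f = 3.12e-12 F * 1.8496 * 2.3e9 Hz
Step 3: P = 1.32727296e-02 W
Step 4: P = 13.273 mW

13.273


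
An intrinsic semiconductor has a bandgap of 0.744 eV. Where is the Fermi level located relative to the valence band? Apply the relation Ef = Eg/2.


Step 1: For an intrinsic semiconductor, the Fermi level sits at midgap.
Step 2: Ef = Eg / 2 = 0.744 / 2 = 0.372 eV

0.372


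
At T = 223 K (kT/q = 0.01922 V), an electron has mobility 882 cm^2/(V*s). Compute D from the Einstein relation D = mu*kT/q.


Step 1: D = mu * (kT/q)
Step 2: D = 882 * 0.01922
Step 3: D = 16.95 cm^2/s

16.95


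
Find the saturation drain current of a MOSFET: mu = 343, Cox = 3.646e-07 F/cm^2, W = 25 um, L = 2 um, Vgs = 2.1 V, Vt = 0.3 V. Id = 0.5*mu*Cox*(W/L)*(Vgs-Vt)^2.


Step 1: Overdrive voltage Vov = Vgs - Vt = 2.1 - 0.3 = 1.8 V
Step 2: W/L = 25/2 = 12.5
Step 3: Id = 0.5 * 343 * 3.646e-07 * 12.5 * 1.8^2
Step 4: Id = 2.53e-03 A

2.53e-03


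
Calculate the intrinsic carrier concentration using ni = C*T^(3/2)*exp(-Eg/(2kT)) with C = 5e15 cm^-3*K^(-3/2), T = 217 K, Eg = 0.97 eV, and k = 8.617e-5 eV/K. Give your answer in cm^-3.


Step 1: Compute kT = 8.617e-5 * 217 = 0.01869889 eV
Step 2: Exponent = -Eg/(2kT) = -0.97/(2*0.01869889) = -25.93737
Step 3: T^(3/2) = 217^1.5 = 3196.61
Step 4: ni = 5e15 * 3196.61 * exp(-25.93737) = 8.69e+07 cm^-3

8.69e+07


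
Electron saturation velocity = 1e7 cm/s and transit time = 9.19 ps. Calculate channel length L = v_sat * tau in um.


Step 1: tau in seconds = 9.19 ps * 1e-12 = 9.1900e-12 s
Step 2: L = v_sat * tau = 1e7 * 9.1900e-12 = 9.1900e-05 cm
Step 3: L in um = 9.1900e-05 * 1e4 = 0.919 um

0.919


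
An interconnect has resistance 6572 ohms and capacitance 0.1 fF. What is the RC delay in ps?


Step 1: tau = R * C
Step 2: tau = 6572 * 0.1 fF = 6572 * 1.0e-16 F
Step 3: tau = 6.572e-13 s = 0.6572 ps

0.6572


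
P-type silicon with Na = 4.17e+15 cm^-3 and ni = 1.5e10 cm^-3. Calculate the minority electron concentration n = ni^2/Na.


Step 1: Majority hole concentration p ≈ Na = 4.17e+15 cm^-3
Step 2: n = ni^2 / Na = (1.5e10)^2 / 4.17e+15
Step 3: n = 5.40e+04 cm^-3

5.40e+04


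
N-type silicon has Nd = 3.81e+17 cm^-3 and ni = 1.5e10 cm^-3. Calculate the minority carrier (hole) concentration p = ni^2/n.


Step 1: Since Nd >> ni, n ≈ Nd = 3.81e+17 cm^-3
Step 2: p = ni^2 / n = (1.5e10)^2 / 3.81e+17
Step 3: p = 2.25e20 / 3.81e+17 = 5.91e+02 cm^-3

5.91e+02


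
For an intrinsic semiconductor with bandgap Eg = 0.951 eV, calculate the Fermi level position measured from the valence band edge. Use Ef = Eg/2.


Step 1: For an intrinsic semiconductor, the Fermi level sits at midgap.
Step 2: Ef = Eg / 2 = 0.951 / 2 = 0.4755 eV

0.4755


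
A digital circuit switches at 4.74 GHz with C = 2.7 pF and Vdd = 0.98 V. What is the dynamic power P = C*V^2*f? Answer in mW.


Step 1: V^2 = 0.98^2 = 0.9604 V^2
Step 2: P = C*V^2*f = 2.7e-12 F * 0.9604 * 4.74e9 Hz
Step 3: P = 1.22911992e-02 W
Step 4: P = 12.291 mW

12.291


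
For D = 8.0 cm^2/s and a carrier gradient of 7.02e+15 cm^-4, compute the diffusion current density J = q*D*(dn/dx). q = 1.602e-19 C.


Step 1: J = q * D * (dn/dx)
Step 2: J = 1.602e-19 * 8.0 * 7.02e+15
Step 3: J = 9.00e-03 A/cm^2

9.00e-03


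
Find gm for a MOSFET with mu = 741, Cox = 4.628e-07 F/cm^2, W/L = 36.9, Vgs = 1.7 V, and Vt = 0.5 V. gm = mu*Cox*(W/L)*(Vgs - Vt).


Step 1: Vov = Vgs - Vt = 1.7 - 0.5 = 1.2 V
Step 2: gm = mu * Cox * (W/L) * Vov
Step 3: gm = 741 * 4.628e-07 * 36.9 * 1.2 = 1.52e-02 S

1.52e-02


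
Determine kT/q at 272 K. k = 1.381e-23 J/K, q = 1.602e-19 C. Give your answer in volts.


Step 1: kT = 1.381e-23 * 272 = 3.75632e-21 J
Step 2: Vt = kT/q = 3.75632e-21 / 1.602e-19
Step 3: Vt = 0.02345 V

0.02345


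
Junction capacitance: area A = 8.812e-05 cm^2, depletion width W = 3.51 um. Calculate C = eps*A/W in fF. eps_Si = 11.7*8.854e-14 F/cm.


Step 1: eps_Si = 11.7 * 8.854e-14 = 1.035918e-12 F/cm
Step 2: W in cm = 3.51 * 1e-4 = 3.51e-04 cm
Step 3: C = 1.035918e-12 * 8.812e-05 / 3.51e-04 = 2.600715e-13 F
Step 4: C = 260.07 fF

260.07


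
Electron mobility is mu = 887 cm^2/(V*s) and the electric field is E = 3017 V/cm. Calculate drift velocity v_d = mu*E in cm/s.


Step 1: v_d = mu * E
Step 2: v_d = 887 * 3017 = 2676079
Step 3: v_d = 2.68e+06 cm/s

2.68e+06


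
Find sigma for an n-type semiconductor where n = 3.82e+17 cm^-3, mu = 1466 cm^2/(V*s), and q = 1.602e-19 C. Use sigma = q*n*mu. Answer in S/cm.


Step 1: sigma = q * n * mu
Step 2: sigma = 1.602e-19 * 3.82e+17 * 1466
Step 3: sigma = 8.971e+01 S/cm

8.971e+01


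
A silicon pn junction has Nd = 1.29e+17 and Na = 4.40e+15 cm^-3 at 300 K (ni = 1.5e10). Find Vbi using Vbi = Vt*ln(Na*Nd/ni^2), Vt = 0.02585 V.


Step 1: Compute Na*Nd/ni^2 = 4.40e+15 * 1.29e+17 / (1.5e10)^2 = 2.5227e+12
Step 2: ln(2.5227e+12) = 28.5564
Step 3: Vbi = 0.02585 * 28.5564 = 0.738 V

0.738


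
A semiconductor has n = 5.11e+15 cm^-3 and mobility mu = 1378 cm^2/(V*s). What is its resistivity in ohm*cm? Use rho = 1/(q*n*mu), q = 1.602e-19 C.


Step 1: sigma = q * n * mu = 1.602e-19 * 5.11e+15 * 1378 = 1.12806e+00 S/cm
Step 2: rho = 1 / sigma = 1 / 1.12806e+00 = 0.8865 ohm*cm

0.8865


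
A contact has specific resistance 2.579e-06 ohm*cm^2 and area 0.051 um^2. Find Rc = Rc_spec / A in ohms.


Step 1: Convert area to cm^2: 0.051 um^2 = 5.1000e-10 cm^2
Step 2: Rc = Rc_spec / A = 2.579e-06 / 5.1000e-10
Step 3: Rc = 5.06e+03 ohms

5.06e+03


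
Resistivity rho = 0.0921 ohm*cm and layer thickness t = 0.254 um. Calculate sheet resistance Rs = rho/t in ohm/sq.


Step 1: Convert thickness to cm: t = 0.254 um = 2.5400e-05 cm
Step 2: Rs = rho / t = 0.0921 / 2.5400e-05
Step 3: Rs = 3626.0 ohm/sq

3626.0


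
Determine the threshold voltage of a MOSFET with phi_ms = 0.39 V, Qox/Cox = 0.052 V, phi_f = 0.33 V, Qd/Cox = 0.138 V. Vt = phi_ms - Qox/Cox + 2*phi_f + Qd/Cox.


Step 1: Vt = phi_ms - Qox/Cox + 2*phi_f + Qd/Cox
Step 2: Vt = 0.39 - 0.052 + 2*0.33 + 0.138
Step 3: Vt = 0.39 - 0.052 + 0.66 + 0.138
Step 4: Vt = 1.136 V

1.136


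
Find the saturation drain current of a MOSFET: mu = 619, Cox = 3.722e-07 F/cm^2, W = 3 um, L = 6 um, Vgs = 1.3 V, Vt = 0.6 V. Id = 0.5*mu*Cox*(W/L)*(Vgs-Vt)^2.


Step 1: Overdrive voltage Vov = Vgs - Vt = 1.3 - 0.6 = 0.7 V
Step 2: W/L = 3/6 = 0.5
Step 3: Id = 0.5 * 619 * 3.722e-07 * 0.5 * 0.7^2
Step 4: Id = 2.82e-05 A

2.82e-05


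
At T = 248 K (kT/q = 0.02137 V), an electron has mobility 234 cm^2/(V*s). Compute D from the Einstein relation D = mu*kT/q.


Step 1: D = mu * (kT/q)
Step 2: D = 234 * 0.02137
Step 3: D = 5.0 cm^2/s

5.0


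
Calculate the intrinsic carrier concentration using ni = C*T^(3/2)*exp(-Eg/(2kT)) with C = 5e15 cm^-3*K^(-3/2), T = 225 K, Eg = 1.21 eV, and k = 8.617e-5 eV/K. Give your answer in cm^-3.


Step 1: Compute kT = 8.617e-5 * 225 = 0.01938825 eV
Step 2: Exponent = -Eg/(2kT) = -1.21/(2*0.01938825) = -31.20447
Step 3: T^(3/2) = 225^1.5 = 3375.00
Step 4: ni = 5e15 * 3375.00 * exp(-31.20447) = 4.73e+05 cm^-3

4.73e+05


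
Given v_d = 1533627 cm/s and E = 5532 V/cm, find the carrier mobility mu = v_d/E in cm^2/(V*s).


Step 1: mu = v_d / E
Step 2: mu = 1533627 / 5532
Step 3: mu = 277.23 cm^2/(V*s)

277.23


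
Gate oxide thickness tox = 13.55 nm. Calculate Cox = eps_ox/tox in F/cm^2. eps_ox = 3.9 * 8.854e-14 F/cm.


Step 1: eps_ox = 3.9 * 8.854e-14 = 3.45306e-13 F/cm
Step 2: tox in cm = 13.55 nm * 1e-7 = 1.3550e-06 cm
Step 3: Cox = 3.45306e-13 / 1.3550e-06 = 2.55e-07 F/cm^2

2.55e-07


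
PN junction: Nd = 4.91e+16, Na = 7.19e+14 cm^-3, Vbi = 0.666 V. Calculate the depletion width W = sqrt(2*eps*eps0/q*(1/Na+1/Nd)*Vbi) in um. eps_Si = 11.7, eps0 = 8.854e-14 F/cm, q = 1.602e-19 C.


Step 1: 1/Na + 1/Nd = 1/7.19e+14 + 1/4.91e+16 = 1.41119e-15
Step 2: 2*eps*eps0/q = 2*11.7*8.854e-14/1.602e-19 = 1.293281e+07
Step 3: W^2 = 1.293281e+07 * 1.41119e-15 * 0.666 = 1.21549e-08
Step 4: W = sqrt(1.21549e-08) = 1.102e-04 cm = 1.102 um

1.102


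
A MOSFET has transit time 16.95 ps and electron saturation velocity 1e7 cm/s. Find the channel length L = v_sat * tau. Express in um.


Step 1: tau in seconds = 16.95 ps * 1e-12 = 1.6950e-11 s
Step 2: L = v_sat * tau = 1e7 * 1.6950e-11 = 1.6950e-04 cm
Step 3: L in um = 1.6950e-04 * 1e4 = 1.695 um

1.695


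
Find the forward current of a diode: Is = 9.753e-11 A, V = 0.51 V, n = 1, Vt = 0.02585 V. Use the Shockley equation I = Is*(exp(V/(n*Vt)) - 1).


Step 1: V/(n*Vt) = 0.51/(1*0.02585) = 19.7292
Step 2: exp(19.7292) = 3.7007e+08
Step 3: I = 9.753e-11 * (3.7007e+08 - 1) = 3.61e-02 A

3.61e-02


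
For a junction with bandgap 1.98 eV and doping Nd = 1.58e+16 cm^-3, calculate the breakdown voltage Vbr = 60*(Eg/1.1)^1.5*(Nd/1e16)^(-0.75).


Step 1: Eg/1.1 = 1.98/1.1 = 1.800000
Step 2: (Eg/1.1)^1.5 = 1.800000^1.5 = 2.414953
Step 3: (Nd/1e16)^(-0.75) = (1.58)^(-0.75) = 0.709590
Step 4: Vbr = 60 * 2.414953 * 0.709590 = 102.8 V

102.8


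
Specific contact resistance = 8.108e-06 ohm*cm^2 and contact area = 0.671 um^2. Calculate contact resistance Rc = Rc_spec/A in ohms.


Step 1: Convert area to cm^2: 0.671 um^2 = 6.7100e-09 cm^2
Step 2: Rc = Rc_spec / A = 8.108e-06 / 6.7100e-09
Step 3: Rc = 1.21e+03 ohms

1.21e+03


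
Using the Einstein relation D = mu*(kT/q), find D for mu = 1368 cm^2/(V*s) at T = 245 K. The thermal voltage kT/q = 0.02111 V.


Step 1: D = mu * (kT/q)
Step 2: D = 1368 * 0.02111
Step 3: D = 28.88 cm^2/s

28.88


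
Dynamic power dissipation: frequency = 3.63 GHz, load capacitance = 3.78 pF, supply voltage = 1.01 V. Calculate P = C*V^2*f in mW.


Step 1: V^2 = 1.01^2 = 1.0201 V^2
Step 2: P = C*V^2*f = 3.78e-12 F * 1.0201 * 3.63e9 Hz
Step 3: P = 1.399720014e-02 W
Step 4: P = 13.997 mW

13.997


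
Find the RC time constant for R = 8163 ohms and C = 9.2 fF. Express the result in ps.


Step 1: tau = R * C
Step 2: tau = 8163 * 9.2 fF = 8163 * 9.2e-15 F
Step 3: tau = 7.50996e-11 s = 75.0996 ps

75.0996


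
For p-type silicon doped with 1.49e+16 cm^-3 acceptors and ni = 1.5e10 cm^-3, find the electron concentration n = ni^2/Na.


Step 1: Majority hole concentration p ≈ Na = 1.49e+16 cm^-3
Step 2: n = ni^2 / Na = (1.5e10)^2 / 1.49e+16
Step 3: n = 1.51e+04 cm^-3

1.51e+04


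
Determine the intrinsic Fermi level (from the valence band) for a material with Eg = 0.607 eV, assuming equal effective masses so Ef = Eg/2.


Step 1: For an intrinsic semiconductor, the Fermi level sits at midgap.
Step 2: Ef = Eg / 2 = 0.607 / 2 = 0.3035 eV

0.3035


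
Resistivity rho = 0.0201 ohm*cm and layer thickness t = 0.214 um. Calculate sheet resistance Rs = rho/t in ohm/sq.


Step 1: Convert thickness to cm: t = 0.214 um = 2.1400e-05 cm
Step 2: Rs = rho / t = 0.0201 / 2.1400e-05
Step 3: Rs = 939.3 ohm/sq

939.3


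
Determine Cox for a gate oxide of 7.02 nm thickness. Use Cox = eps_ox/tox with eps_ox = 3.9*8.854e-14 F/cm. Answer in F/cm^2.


Step 1: eps_ox = 3.9 * 8.854e-14 = 3.45306e-13 F/cm
Step 2: tox in cm = 7.02 nm * 1e-7 = 7.0200e-07 cm
Step 3: Cox = 3.45306e-13 / 7.0200e-07 = 4.92e-07 F/cm^2

4.92e-07


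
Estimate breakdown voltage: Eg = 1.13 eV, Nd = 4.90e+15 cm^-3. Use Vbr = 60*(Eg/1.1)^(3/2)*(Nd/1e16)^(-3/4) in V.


Step 1: Eg/1.1 = 1.13/1.1 = 1.027273
Step 2: (Eg/1.1)^1.5 = 1.027273^1.5 = 1.041187
Step 3: (Nd/1e16)^(-0.75) = (0.49)^(-0.75) = 1.707469
Step 4: Vbr = 60 * 1.041187 * 1.707469 = 106.7 V

106.7


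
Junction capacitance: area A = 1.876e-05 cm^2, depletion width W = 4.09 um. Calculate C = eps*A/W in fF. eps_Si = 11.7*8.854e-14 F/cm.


Step 1: eps_Si = 11.7 * 8.854e-14 = 1.035918e-12 F/cm
Step 2: W in cm = 4.09 * 1e-4 = 4.09e-04 cm
Step 3: C = 1.035918e-12 * 1.876e-05 / 4.09e-04 = 4.751546e-14 F
Step 4: C = 47.52 fF

47.52


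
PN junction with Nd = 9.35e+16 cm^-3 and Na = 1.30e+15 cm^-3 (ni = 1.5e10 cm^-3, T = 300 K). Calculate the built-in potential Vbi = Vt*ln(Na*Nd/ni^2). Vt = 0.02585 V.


Step 1: Compute Na*Nd/ni^2 = 1.30e+15 * 9.35e+16 / (1.5e10)^2 = 5.4022e+11
Step 2: ln(5.4022e+11) = 27.0152
Step 3: Vbi = 0.02585 * 27.0152 = 0.698 V

0.698


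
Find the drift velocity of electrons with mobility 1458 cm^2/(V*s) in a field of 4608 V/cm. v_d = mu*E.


Step 1: v_d = mu * E
Step 2: v_d = 1458 * 4608 = 6718464
Step 3: v_d = 6.72e+06 cm/s

6.72e+06


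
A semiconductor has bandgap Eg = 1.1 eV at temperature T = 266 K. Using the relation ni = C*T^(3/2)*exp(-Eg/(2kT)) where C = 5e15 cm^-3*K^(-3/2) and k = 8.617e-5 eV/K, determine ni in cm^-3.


Step 1: Compute kT = 8.617e-5 * 266 = 0.02292122 eV
Step 2: Exponent = -Eg/(2kT) = -1.1/(2*0.02292122) = -23.99523
Step 3: T^(3/2) = 266^1.5 = 4338.33
Step 4: ni = 5e15 * 4338.33 * exp(-23.99523) = 8.23e+08 cm^-3

8.23e+08


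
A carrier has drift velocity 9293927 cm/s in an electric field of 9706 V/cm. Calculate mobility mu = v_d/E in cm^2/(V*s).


Step 1: mu = v_d / E
Step 2: mu = 9293927 / 9706
Step 3: mu = 957.54 cm^2/(V*s)

957.54


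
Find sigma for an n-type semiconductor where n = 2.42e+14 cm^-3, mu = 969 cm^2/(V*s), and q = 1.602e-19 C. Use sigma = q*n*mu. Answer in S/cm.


Step 1: sigma = q * n * mu
Step 2: sigma = 1.602e-19 * 2.42e+14 * 969
Step 3: sigma = 3.757e-02 S/cm

3.757e-02


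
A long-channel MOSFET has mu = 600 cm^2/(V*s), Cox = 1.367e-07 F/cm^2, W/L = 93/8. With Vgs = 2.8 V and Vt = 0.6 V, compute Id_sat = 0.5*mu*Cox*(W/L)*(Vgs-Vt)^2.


Step 1: Overdrive voltage Vov = Vgs - Vt = 2.8 - 0.6 = 2.2 V
Step 2: W/L = 93/8 = 11.625
Step 3: Id = 0.5 * 600 * 1.367e-07 * 11.625 * 2.2^2
Step 4: Id = 2.31e-03 A

2.31e-03


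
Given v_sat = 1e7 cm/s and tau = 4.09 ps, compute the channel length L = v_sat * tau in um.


Step 1: tau in seconds = 4.09 ps * 1e-12 = 4.0900e-12 s
Step 2: L = v_sat * tau = 1e7 * 4.0900e-12 = 4.0900e-05 cm
Step 3: L in um = 4.0900e-05 * 1e4 = 0.409 um

0.409


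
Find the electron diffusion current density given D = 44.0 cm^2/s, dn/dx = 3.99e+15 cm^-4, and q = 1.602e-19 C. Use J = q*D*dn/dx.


Step 1: J = q * D * (dn/dx)
Step 2: J = 1.602e-19 * 44.0 * 3.99e+15
Step 3: J = 2.81e-02 A/cm^2

2.81e-02


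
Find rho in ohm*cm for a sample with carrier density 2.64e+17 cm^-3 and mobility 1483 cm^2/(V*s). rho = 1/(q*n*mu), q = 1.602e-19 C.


Step 1: sigma = q * n * mu = 1.602e-19 * 2.64e+17 * 1483 = 6.27202e+01 S/cm
Step 2: rho = 1 / sigma = 1 / 6.27202e+01 = 0.01594 ohm*cm

0.01594


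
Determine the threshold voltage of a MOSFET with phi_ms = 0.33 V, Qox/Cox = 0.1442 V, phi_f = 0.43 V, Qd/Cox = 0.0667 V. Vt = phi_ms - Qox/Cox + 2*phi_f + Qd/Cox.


Step 1: Vt = phi_ms - Qox/Cox + 2*phi_f + Qd/Cox
Step 2: Vt = 0.33 - 0.1442 + 2*0.43 + 0.0667
Step 3: Vt = 0.33 - 0.1442 + 0.86 + 0.0667
Step 4: Vt = 1.1125 V

1.1125


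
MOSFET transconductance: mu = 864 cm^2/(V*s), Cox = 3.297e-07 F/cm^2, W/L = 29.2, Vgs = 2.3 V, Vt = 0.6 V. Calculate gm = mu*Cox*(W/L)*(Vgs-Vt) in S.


Step 1: Vov = Vgs - Vt = 2.3 - 0.6 = 1.7 V
Step 2: gm = mu * Cox * (W/L) * Vov
Step 3: gm = 864 * 3.297e-07 * 29.2 * 1.7 = 1.41e-02 S

1.41e-02


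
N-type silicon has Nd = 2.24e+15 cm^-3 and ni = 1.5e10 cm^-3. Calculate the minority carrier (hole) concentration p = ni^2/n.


Step 1: Since Nd >> ni, n ≈ Nd = 2.24e+15 cm^-3
Step 2: p = ni^2 / n = (1.5e10)^2 / 2.24e+15
Step 3: p = 2.25e20 / 2.24e+15 = 1.00e+05 cm^-3

1.00e+05


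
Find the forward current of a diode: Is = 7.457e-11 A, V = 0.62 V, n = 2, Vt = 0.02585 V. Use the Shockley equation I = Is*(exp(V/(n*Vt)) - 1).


Step 1: V/(n*Vt) = 0.62/(2*0.02585) = 11.9923
Step 2: exp(11.9923) = 1.6151e+05
Step 3: I = 7.457e-11 * (1.6151e+05 - 1) = 1.20e-05 A

1.20e-05


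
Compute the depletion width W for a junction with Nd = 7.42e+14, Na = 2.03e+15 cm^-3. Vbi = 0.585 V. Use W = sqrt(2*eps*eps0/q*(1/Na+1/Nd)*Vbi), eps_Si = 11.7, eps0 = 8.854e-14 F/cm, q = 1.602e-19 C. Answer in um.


Step 1: 1/Na + 1/Nd = 1/2.03e+15 + 1/7.42e+14 = 1.84032e-15
Step 2: 2*eps*eps0/q = 2*11.7*8.854e-14/1.602e-19 = 1.293281e+07
Step 3: W^2 = 1.293281e+07 * 1.84032e-15 * 0.585 = 1.39233e-08
Step 4: W = sqrt(1.39233e-08) = 1.180e-04 cm = 1.18 um

1.18


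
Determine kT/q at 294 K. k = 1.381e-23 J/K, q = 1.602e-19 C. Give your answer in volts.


Step 1: kT = 1.381e-23 * 294 = 4.06014e-21 J
Step 2: Vt = kT/q = 4.06014e-21 / 1.602e-19
Step 3: Vt = 0.02534 V

0.02534


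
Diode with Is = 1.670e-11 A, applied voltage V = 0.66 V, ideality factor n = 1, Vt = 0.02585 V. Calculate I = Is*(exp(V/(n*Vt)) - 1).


Step 1: V/(n*Vt) = 0.66/(1*0.02585) = 25.5319
Step 2: exp(25.5319) = 1.2256e+11
Step 3: I = 1.670e-11 * (1.2256e+11 - 1) = 2.05e+00 A

2.05e+00


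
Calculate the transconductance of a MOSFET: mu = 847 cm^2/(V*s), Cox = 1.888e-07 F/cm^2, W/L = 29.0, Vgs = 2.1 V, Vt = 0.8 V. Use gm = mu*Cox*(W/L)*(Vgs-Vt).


Step 1: Vov = Vgs - Vt = 2.1 - 0.8 = 1.3 V
Step 2: gm = mu * Cox * (W/L) * Vov
Step 3: gm = 847 * 1.888e-07 * 29.0 * 1.3 = 6.03e-03 S

6.03e-03


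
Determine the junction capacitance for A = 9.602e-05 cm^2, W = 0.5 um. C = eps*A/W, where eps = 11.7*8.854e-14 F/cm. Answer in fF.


Step 1: eps_Si = 11.7 * 8.854e-14 = 1.035918e-12 F/cm
Step 2: W in cm = 0.5 * 1e-4 = 5.00e-05 cm
Step 3: C = 1.035918e-12 * 9.602e-05 / 5.00e-05 = 1.989377e-12 F
Step 4: C = 1989.38 fF

1989.38


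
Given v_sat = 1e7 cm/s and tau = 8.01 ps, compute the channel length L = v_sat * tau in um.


Step 1: tau in seconds = 8.01 ps * 1e-12 = 8.0100e-12 s
Step 2: L = v_sat * tau = 1e7 * 8.0100e-12 = 8.0100e-05 cm
Step 3: L in um = 8.0100e-05 * 1e4 = 0.801 um

0.801


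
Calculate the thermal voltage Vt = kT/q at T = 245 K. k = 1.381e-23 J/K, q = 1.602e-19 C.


Step 1: kT = 1.381e-23 * 245 = 3.38345e-21 J
Step 2: Vt = kT/q = 3.38345e-21 / 1.602e-19
Step 3: Vt = 0.02112 V

0.02112


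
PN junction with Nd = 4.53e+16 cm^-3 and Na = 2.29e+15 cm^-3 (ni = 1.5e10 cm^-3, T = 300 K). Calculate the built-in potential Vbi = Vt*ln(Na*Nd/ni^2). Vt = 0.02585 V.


Step 1: Compute Na*Nd/ni^2 = 2.29e+15 * 4.53e+16 / (1.5e10)^2 = 4.6105e+11
Step 2: ln(4.6105e+11) = 26.8568
Step 3: Vbi = 0.02585 * 26.8568 = 0.694 V

0.694


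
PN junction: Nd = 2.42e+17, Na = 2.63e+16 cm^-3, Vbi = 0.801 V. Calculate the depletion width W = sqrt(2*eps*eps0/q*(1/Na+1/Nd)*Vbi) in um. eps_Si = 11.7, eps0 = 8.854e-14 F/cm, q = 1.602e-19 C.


Step 1: 1/Na + 1/Nd = 1/2.63e+16 + 1/2.42e+17 = 4.21550e-17
Step 2: 2*eps*eps0/q = 2*11.7*8.854e-14/1.602e-19 = 1.293281e+07
Step 3: W^2 = 1.293281e+07 * 4.21550e-17 * 0.801 = 4.36691e-10
Step 4: W = sqrt(4.36691e-10) = 2.090e-05 cm = 0.209 um

0.209


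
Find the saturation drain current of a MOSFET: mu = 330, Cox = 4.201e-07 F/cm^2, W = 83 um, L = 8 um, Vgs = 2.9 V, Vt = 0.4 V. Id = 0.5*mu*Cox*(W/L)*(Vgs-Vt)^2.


Step 1: Overdrive voltage Vov = Vgs - Vt = 2.9 - 0.4 = 2.5 V
Step 2: W/L = 83/8 = 10.375
Step 3: Id = 0.5 * 330 * 4.201e-07 * 10.375 * 2.5^2
Step 4: Id = 4.49e-03 A

4.49e-03


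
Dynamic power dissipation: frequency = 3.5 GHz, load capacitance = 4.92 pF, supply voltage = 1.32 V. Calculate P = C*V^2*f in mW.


Step 1: V^2 = 1.32^2 = 1.7424 V^2
Step 2: P = C*V^2*f = 4.92e-12 F * 1.7424 * 3.5e9 Hz
Step 3: P = 3.0004128e-02 W
Step 4: P = 30.004 mW

30.004


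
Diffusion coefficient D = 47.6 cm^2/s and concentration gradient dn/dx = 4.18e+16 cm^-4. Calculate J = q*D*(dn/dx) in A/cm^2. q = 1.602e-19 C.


Step 1: J = q * D * (dn/dx)
Step 2: J = 1.602e-19 * 47.6 * 4.18e+16
Step 3: J = 3.19e-01 A/cm^2

3.19e-01


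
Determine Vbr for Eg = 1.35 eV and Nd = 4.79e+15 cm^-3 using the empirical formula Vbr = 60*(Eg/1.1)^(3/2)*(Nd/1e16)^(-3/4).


Step 1: Eg/1.1 = 1.35/1.1 = 1.227273
Step 2: (Eg/1.1)^1.5 = 1.227273^1.5 = 1.359602
Step 3: (Nd/1e16)^(-0.75) = (0.479)^(-0.75) = 1.736794
Step 4: Vbr = 60 * 1.359602 * 1.736794 = 141.7 V

141.7


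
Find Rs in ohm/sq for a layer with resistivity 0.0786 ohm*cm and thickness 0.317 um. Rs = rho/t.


Step 1: Convert thickness to cm: t = 0.317 um = 3.1700e-05 cm
Step 2: Rs = rho / t = 0.0786 / 3.1700e-05
Step 3: Rs = 2479.5 ohm/sq

2479.5


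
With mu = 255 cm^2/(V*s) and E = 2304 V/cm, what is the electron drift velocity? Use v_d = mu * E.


Step 1: v_d = mu * E
Step 2: v_d = 255 * 2304 = 587520
Step 3: v_d = 5.88e+05 cm/s

5.88e+05


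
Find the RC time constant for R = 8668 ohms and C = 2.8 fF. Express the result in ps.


Step 1: tau = R * C
Step 2: tau = 8668 * 2.8 fF = 8668 * 2.8e-15 F
Step 3: tau = 2.42704e-11 s = 24.2704 ps

24.2704


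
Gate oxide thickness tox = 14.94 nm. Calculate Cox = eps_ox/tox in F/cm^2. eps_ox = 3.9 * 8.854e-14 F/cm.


Step 1: eps_ox = 3.9 * 8.854e-14 = 3.45306e-13 F/cm
Step 2: tox in cm = 14.94 nm * 1e-7 = 1.4940e-06 cm
Step 3: Cox = 3.45306e-13 / 1.4940e-06 = 2.31e-07 F/cm^2

2.31e-07


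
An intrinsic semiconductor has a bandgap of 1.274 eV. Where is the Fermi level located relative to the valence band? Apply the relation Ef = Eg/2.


Step 1: For an intrinsic semiconductor, the Fermi level sits at midgap.
Step 2: Ef = Eg / 2 = 1.274 / 2 = 0.637 eV

0.637


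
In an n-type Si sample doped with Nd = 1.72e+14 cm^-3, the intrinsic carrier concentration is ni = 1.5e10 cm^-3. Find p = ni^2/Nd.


Step 1: Since Nd >> ni, n ≈ Nd = 1.72e+14 cm^-3
Step 2: p = ni^2 / n = (1.5e10)^2 / 1.72e+14
Step 3: p = 2.25e20 / 1.72e+14 = 1.31e+06 cm^-3

1.31e+06


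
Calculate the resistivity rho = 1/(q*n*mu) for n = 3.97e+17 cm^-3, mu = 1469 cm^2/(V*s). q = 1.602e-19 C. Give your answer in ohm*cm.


Step 1: sigma = q * n * mu = 1.602e-19 * 3.97e+17 * 1469 = 9.34275e+01 S/cm
Step 2: rho = 1 / sigma = 1 / 9.34275e+01 = 0.0107 ohm*cm

0.0107


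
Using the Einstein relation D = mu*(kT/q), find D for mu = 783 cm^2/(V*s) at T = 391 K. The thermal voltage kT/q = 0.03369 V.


Step 1: D = mu * (kT/q)
Step 2: D = 783 * 0.03369
Step 3: D = 26.38 cm^2/s

26.38


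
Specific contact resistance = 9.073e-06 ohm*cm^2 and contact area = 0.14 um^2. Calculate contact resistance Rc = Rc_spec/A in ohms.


Step 1: Convert area to cm^2: 0.14 um^2 = 1.4000e-09 cm^2
Step 2: Rc = Rc_spec / A = 9.073e-06 / 1.4000e-09
Step 3: Rc = 6.48e+03 ohms

6.48e+03


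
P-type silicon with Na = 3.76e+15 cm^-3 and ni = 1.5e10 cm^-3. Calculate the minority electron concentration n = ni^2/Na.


Step 1: Majority hole concentration p ≈ Na = 3.76e+15 cm^-3
Step 2: n = ni^2 / Na = (1.5e10)^2 / 3.76e+15
Step 3: n = 5.98e+04 cm^-3

5.98e+04


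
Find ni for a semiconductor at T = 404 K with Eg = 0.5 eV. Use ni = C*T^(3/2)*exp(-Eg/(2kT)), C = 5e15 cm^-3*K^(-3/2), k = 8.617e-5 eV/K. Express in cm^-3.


Step 1: Compute kT = 8.617e-5 * 404 = 0.03481268 eV
Step 2: Exponent = -Eg/(2kT) = -0.5/(2*0.03481268) = -7.18129
Step 3: T^(3/2) = 404^1.5 = 8120.30
Step 4: ni = 5e15 * 8120.30 * exp(-7.18129) = 3.09e+16 cm^-3

3.09e+16


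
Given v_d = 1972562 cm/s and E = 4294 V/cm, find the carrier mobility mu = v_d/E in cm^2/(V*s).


Step 1: mu = v_d / E
Step 2: mu = 1972562 / 4294
Step 3: mu = 459.38 cm^2/(V*s)

459.38


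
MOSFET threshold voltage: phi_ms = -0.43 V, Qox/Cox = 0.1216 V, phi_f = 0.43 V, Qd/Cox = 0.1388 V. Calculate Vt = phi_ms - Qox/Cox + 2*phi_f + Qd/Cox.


Step 1: Vt = phi_ms - Qox/Cox + 2*phi_f + Qd/Cox
Step 2: Vt = -0.43 - 0.1216 + 2*0.43 + 0.1388
Step 3: Vt = -0.43 - 0.1216 + 0.86 + 0.1388
Step 4: Vt = 0.4472 V

0.4472


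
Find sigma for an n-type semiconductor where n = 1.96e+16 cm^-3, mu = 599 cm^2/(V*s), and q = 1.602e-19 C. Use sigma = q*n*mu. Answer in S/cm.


Step 1: sigma = q * n * mu
Step 2: sigma = 1.602e-19 * 1.96e+16 * 599
Step 3: sigma = 1.881e+00 S/cm

1.881e+00


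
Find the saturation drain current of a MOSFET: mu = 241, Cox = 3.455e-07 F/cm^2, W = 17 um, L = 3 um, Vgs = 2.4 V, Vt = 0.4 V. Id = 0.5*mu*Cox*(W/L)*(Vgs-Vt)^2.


Step 1: Overdrive voltage Vov = Vgs - Vt = 2.4 - 0.4 = 2.0 V
Step 2: W/L = 17/3 = 5.66667
Step 3: Id = 0.5 * 241 * 3.455e-07 * 5.66667 * 2.0^2
Step 4: Id = 9.44e-04 A

9.44e-04


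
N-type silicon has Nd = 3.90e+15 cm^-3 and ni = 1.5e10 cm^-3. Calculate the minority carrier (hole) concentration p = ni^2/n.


Step 1: Since Nd >> ni, n ≈ Nd = 3.90e+15 cm^-3
Step 2: p = ni^2 / n = (1.5e10)^2 / 3.90e+15
Step 3: p = 2.25e20 / 3.90e+15 = 5.77e+04 cm^-3

5.77e+04


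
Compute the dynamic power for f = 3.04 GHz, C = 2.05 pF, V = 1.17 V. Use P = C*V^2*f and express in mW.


Step 1: V^2 = 1.17^2 = 1.3689 V^2
Step 2: P = C*V^2*f = 2.05e-12 F * 1.3689 * 3.04e9 Hz
Step 3: P = 8.5309848e-03 W
Step 4: P = 8.531 mW

8.531


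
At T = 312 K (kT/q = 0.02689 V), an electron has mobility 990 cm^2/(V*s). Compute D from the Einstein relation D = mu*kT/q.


Step 1: D = mu * (kT/q)
Step 2: D = 990 * 0.02689
Step 3: D = 26.62 cm^2/s

26.62


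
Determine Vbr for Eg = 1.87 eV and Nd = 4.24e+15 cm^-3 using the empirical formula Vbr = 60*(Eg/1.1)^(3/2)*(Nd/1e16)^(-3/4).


Step 1: Eg/1.1 = 1.87/1.1 = 1.700000
Step 2: (Eg/1.1)^1.5 = 1.700000^1.5 = 2.216529
Step 3: (Nd/1e16)^(-0.75) = (0.424)^(-0.75) = 1.903161
Step 4: Vbr = 60 * 2.216529 * 1.903161 = 253.1 V

253.1


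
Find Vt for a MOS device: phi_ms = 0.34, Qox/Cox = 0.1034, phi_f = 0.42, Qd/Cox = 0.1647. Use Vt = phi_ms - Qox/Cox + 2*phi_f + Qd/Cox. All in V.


Step 1: Vt = phi_ms - Qox/Cox + 2*phi_f + Qd/Cox
Step 2: Vt = 0.34 - 0.1034 + 2*0.42 + 0.1647
Step 3: Vt = 0.34 - 0.1034 + 0.84 + 0.1647
Step 4: Vt = 1.2413 V

1.2413


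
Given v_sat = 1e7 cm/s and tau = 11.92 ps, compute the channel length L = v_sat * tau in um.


Step 1: tau in seconds = 11.92 ps * 1e-12 = 1.1920e-11 s
Step 2: L = v_sat * tau = 1e7 * 1.1920e-11 = 1.1920e-04 cm
Step 3: L in um = 1.1920e-04 * 1e4 = 1.192 um

1.192
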